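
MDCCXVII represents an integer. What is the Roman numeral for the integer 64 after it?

MDCCXVII = 1717
1717 + 64 = 1781

MDCCLXXXI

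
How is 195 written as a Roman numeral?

Convert 195 to Roman numerals:
  195 contains 1×100 (C)
  95 contains 1×90 (XC)
  5 contains 1×5 (V)

CXCV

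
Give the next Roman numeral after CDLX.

CDLX = 460; next is 461

CDLXI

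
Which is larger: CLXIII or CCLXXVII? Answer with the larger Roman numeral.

CLXIII = 163
CCLXXVII = 277
277 is larger

CCLXXVII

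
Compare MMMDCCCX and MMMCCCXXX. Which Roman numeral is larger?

MMMDCCCX = 3810
MMMCCCXXX = 3330
3810 is larger

MMMDCCCX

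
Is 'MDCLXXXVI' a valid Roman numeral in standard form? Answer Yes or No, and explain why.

'MDCLXXXVI': Check the rules: uses only the symbols I, V, X, L, C, D, M; no symbol is repeated more than three times in a row; V, L and D each appear at most once; no smaller symbol precedes a larger one (values never increase from left to right). Value: M (1000) + D (500) + C (100) + L (50) + X (10) + X (10) + X (10) + V (5) + I (1) = 1686. So it is a valid standard Roman numeral.

Yes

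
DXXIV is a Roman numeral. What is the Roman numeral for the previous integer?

DXXIV = 524; previous is 523

DXXIII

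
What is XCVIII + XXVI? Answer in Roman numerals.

XCVIII = 98
XXVI = 26
98 + 26 = 124

CXXIV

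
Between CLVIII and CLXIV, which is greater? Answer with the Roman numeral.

CLVIII = 158
CLXIV = 164
164 is larger

CLXIV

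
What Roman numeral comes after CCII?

CCII = 202; next is 203

CCIII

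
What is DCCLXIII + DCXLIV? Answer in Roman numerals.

DCCLXIII = 763
DCXLIV = 644
763 + 644 = 1407

MCDVII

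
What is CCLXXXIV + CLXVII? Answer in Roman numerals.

CCLXXXIV = 284
CLXVII = 167
284 + 167 = 451

CDLI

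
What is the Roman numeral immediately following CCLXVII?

CCLXVII = 267, so the next integer is 267 + 1 = 268

CCLXVIII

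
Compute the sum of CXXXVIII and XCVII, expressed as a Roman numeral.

CXXXVIII = 138
XCVII = 97
138 + 97 = 235

CCXXXV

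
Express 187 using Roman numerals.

Convert 187 to Roman numerals:
  187 contains 1×100 (C)
  87 contains 1×50 (L)
  37 contains 3×10 (XXX)
  7 contains 1×5 (V)
  2 contains 2×1 (II)

CLXXXVII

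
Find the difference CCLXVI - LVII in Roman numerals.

CCLXVI = 266
LVII = 57
266 - 57 = 209

CCIX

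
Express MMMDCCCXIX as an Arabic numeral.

MMMDCCCXIX: M=1000, M=1000, M=1000, D=500, C=100, C=100, C=100, X=10, IX=9
1000 + 1000 + 1000 + 500 + 100 + 100 + 100 + 10 + 9 = 3819

3819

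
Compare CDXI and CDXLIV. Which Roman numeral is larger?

CDXI = 411
CDXLIV = 444
444 is larger

CDXLIV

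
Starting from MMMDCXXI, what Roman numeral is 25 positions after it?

MMMDCXXI = 3621
3621 + 25 = 3646

MMMDCXLVI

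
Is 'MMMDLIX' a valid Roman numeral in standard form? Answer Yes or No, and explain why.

'MMMDLIX': Check the rules: uses only the symbols I, V, X, L, C, D, M; no symbol is repeated more than three times in a row; V, L and D each appear at most once; the only place a smaller symbol precedes a larger one is the allowed subtractive pair IX, the symbol right after such a pair (if any) is smaller than the pair's first symbol, and otherwise the values never increase from left to right. Value: M (1000) + M (1000) + M (1000) + D (500) + L (50) + IX (9) = 3559. So it is a valid standard Roman numeral.

Yes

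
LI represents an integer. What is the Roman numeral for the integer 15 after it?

LI = 51
51 + 15 = 66

LXVI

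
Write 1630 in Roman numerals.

Convert 1630 to Roman numerals:
  1630 contains 1×1000 (M)
  630 contains 1×500 (D)
  130 contains 1×100 (C)
  30 contains 3×10 (XXX)

MDCXXX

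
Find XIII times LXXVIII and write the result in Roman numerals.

XIII = 13
LXXVIII = 78
13 × 78 = 1014

MXIV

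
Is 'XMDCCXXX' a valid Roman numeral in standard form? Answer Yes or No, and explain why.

'XMDCCXXX': Invalid subtractive combination: XM

No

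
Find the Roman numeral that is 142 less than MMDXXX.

MMDXXX = 2530
2530 - 142 = 2388

MMCCCLXXXVIII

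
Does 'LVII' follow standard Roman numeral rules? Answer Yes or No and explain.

'LVII': Check the rules: uses only the symbols I, V, X, L, C, D, M; no symbol is repeated more than three times in a row; V, L and D each appear at most once; no smaller symbol precedes a larger one (values never increase from left to right). Value: L (50) + V (5) + I (1) + I (1) = 57. So it is a valid standard Roman numeral.

Yes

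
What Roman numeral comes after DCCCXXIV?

DCCCXXIV = 824, so the next integer is 824 + 1 = 825

DCCCXXV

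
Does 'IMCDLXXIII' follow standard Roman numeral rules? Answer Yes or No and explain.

'IMCDLXXIII': Invalid subtractive combination: IM

No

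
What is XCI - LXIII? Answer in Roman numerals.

XCI = 91
LXIII = 63
91 - 63 = 28

XXVIII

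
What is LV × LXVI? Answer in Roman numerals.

LV = 55
LXVI = 66
55 × 66 = 3630

MMMDCXXX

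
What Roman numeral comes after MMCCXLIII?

MMCCXLIII = 2243, so the next integer is 2243 + 1 = 2244

MMCCXLIV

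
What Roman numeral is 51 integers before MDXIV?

MDXIV = 1514
1514 - 51 = 1463

MCDLXIII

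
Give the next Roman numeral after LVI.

LVI = 56, so the next integer is 56 + 1 = 57

LVII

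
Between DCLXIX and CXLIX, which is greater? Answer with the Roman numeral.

DCLXIX = 669
CXLIX = 149
669 is larger

DCLXIX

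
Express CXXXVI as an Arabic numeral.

CXXXVI: C=100, X=10, X=10, X=10, V=5, I=1
100 + 10 + 10 + 10 + 5 + 1 = 136

136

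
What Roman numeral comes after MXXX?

MXXX = 1030, so the next integer is 1030 + 1 = 1031

MXXXI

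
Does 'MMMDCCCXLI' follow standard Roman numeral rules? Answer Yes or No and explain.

'MMMDCCCXLI': Check the rules: uses only the symbols I, V, X, L, C, D, M; no symbol is repeated more than three times in a row; V, L and D each appear at most once; the only place a smaller symbol precedes a larger one is the allowed subtractive pair XL, the symbol right after such a pair (if any) is smaller than the pair's first symbol, and otherwise the values never increase from left to right. Value: M (1000) + M (1000) + M (1000) + D (500) + C (100) + C (100) + C (100) + XL (40) + I (1) = 3841. So it is a valid standard Roman numeral.

Yes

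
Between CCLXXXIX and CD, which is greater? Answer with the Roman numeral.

CCLXXXIX = 289
CD = 400
400 is larger

CD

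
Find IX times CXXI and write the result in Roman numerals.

IX = 9
CXXI = 121
9 × 121 = 1089

MLXXXIX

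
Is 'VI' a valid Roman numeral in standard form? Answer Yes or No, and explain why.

'VI': Check the rules: uses only the symbols I, V, X, L, C, D, M; no symbol is repeated more than three times in a row; V, L and D each appear at most once; no smaller symbol precedes a larger one (values never increase from left to right). Value: V (5) + I (1) = 6. So it is a valid standard Roman numeral.

Yes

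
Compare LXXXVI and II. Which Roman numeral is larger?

LXXXVI = 86
II = 2
86 is larger

LXXXVI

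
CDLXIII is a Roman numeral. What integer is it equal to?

CDLXIII: CD=400, L=50, X=10, I=1, I=1, I=1
400 + 50 + 10 + 1 + 1 + 1 = 463

463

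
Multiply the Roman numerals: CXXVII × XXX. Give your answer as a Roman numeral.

CXXVII = 127
XXX = 30
127 × 30 = 3810

MMMDCCCX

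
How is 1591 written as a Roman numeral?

Convert 1591 to Roman numerals:
  1591 contains 1×1000 (M)
  591 contains 1×500 (D)
  91 contains 1×90 (XC)
  1 contains 1×1 (I)

MDXCI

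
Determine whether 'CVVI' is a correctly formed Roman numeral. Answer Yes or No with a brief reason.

'CVVI': V should not appear more than once

No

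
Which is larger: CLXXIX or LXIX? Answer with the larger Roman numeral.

CLXXIX = 179
LXIX = 69
179 is larger

CLXXIX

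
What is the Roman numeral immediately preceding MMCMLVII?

MMCMLVII = 2957, so the previous integer is 2957 - 1 = 2956

MMCMLVI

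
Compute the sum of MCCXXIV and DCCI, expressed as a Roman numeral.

MCCXXIV = 1224
DCCI = 701
1224 + 701 = 1925

MCMXXV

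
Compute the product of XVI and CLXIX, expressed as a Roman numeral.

XVI = 16
CLXIX = 169
16 × 169 = 2704

MMDCCIV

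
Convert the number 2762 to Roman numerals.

Convert 2762 to Roman numerals:
  2762 contains 2×1000 (MM)
  762 contains 1×500 (D)
  262 contains 2×100 (CC)
  62 contains 1×50 (L)
  12 contains 1×10 (X)
  2 contains 2×1 (II)

MMDCCLXII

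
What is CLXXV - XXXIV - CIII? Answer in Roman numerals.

CLXXV = 175, XXXIV = 34, CIII = 103
175 - 34 = 141
141 - 103 = 38

XXXVIII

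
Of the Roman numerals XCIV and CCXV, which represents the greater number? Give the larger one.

XCIV = 94
CCXV = 215
215 is larger

CCXV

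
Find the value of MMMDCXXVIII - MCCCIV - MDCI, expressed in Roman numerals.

MMMDCXXVIII = 3628, MCCCIV = 1304, MDCI = 1601
3628 - 1304 = 2324
2324 - 1601 = 723

DCCXXIII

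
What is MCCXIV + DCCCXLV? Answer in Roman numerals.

MCCXIV = 1214
DCCCXLV = 845
1214 + 845 = 2059

MMLIX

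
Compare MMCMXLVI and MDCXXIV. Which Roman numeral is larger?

MMCMXLVI = 2946
MDCXXIV = 1624
2946 is larger

MMCMXLVI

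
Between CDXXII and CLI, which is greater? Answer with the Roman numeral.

CDXXII = 422
CLI = 151
422 is larger

CDXXII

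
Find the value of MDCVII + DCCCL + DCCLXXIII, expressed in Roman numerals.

MDCVII = 1607, DCCCL = 850, DCCLXXIII = 773
1607 + 850 = 2457
2457 + 773 = 3230

MMMCCXXX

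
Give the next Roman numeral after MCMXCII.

MCMXCII = 1992; next is 1993

MCMXCIII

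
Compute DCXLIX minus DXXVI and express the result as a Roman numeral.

DCXLIX = 649
DXXVI = 526
649 - 526 = 123

CXXIII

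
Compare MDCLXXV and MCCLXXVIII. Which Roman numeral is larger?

MDCLXXV = 1675
MCCLXXVIII = 1278
1675 is larger

MDCLXXV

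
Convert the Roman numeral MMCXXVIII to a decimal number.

MMCXXVIII: M=1000, M=1000, C=100, X=10, X=10, V=5, I=1, I=1, I=1
1000 + 1000 + 100 + 10 + 10 + 5 + 1 + 1 + 1 = 2128

2128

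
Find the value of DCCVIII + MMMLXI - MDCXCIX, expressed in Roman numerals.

DCCVIII = 708, MMMLXI = 3061, MDCXCIX = 1699
708 + 3061 = 3769
3769 - 1699 = 2070

MMLXX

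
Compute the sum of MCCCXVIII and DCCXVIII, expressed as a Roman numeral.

MCCCXVIII = 1318
DCCXVIII = 718
1318 + 718 = 2036

MMXXXVI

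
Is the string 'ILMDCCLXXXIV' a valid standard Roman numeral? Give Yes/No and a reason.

'ILMDCCLXXXIV': L should not appear more than once

No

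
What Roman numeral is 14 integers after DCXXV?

DCXXV = 625
625 + 14 = 639

DCXXXIX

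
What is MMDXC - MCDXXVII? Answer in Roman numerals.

MMDXC = 2590
MCDXXVII = 1427
2590 - 1427 = 1163

MCLXIII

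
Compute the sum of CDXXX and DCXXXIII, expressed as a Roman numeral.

CDXXX = 430
DCXXXIII = 633
430 + 633 = 1063

MLXIII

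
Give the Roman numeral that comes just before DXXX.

DXXX = 530; previous is 529

DXXIX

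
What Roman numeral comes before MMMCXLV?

MMMCXLV = 3145; previous is 3144

MMMCXLIV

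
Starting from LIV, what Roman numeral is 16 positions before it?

LIV = 54
54 - 16 = 38

XXXVIII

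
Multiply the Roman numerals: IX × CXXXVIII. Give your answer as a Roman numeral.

IX = 9
CXXXVIII = 138
9 × 138 = 1242

MCCXLII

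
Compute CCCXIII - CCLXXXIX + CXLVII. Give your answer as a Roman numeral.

CCCXIII = 313, CCLXXXIX = 289, CXLVII = 147
313 - 289 = 24
24 + 147 = 171

CLXXI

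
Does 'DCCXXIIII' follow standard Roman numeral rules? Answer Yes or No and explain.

'DCCXXIIII': More than 3 consecutive I's

No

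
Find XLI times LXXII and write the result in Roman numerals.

XLI = 41
LXXII = 72
41 × 72 = 2952

MMCMLII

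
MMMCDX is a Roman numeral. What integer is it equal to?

MMMCDX: M=1000, M=1000, M=1000, CD=400, X=10
1000 + 1000 + 1000 + 400 + 10 = 3410

3410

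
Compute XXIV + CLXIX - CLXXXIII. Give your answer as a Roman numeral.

XXIV = 24, CLXIX = 169, CLXXXIII = 183
24 + 169 = 193
193 - 183 = 10

X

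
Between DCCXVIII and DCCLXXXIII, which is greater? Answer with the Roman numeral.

DCCXVIII = 718
DCCLXXXIII = 783
783 is larger

DCCLXXXIII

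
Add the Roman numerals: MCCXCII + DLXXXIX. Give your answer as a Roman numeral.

MCCXCII = 1292
DLXXXIX = 589
1292 + 589 = 1881

MDCCCLXXXI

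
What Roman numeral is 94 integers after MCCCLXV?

MCCCLXV = 1365
1365 + 94 = 1459

MCDLIX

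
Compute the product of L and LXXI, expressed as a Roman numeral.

L = 50
LXXI = 71
50 × 71 = 3550

MMMDL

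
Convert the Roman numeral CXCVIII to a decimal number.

CXCVIII: C=100, XC=90, V=5, I=1, I=1, I=1
100 + 90 + 5 + 1 + 1 + 1 = 198

198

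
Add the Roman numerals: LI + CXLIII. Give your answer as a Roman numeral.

LI = 51
CXLIII = 143
51 + 143 = 194

CXCIV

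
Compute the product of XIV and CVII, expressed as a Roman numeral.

XIV = 14
CVII = 107
14 × 107 = 1498

MCDXCVIII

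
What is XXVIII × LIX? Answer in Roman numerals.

XXVIII = 28
LIX = 59
28 × 59 = 1652

MDCLII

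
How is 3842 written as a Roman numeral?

Convert 3842 to Roman numerals:
  3842 contains 3×1000 (MMM)
  842 contains 1×500 (D)
  342 contains 3×100 (CCC)
  42 contains 1×40 (XL)
  2 contains 2×1 (II)

MMMDCCCXLII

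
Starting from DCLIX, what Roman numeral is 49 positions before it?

DCLIX = 659
659 - 49 = 610

DCX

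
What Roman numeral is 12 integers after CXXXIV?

CXXXIV = 134
134 + 12 = 146

CXLVI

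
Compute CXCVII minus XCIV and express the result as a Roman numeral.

CXCVII = 197
XCIV = 94
197 - 94 = 103

CIII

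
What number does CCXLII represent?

CCXLII: C=100, C=100, XL=40, I=1, I=1
100 + 100 + 40 + 1 + 1 = 242

242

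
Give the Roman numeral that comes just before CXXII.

CXXII = 122; previous is 121

CXXI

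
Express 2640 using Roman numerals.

Convert 2640 to Roman numerals:
  2640 contains 2×1000 (MM)
  640 contains 1×500 (D)
  140 contains 1×100 (C)
  40 contains 1×40 (XL)

MMDCXL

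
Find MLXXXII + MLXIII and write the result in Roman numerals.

MLXXXII = 1082
MLXIII = 1063
1082 + 1063 = 2145

MMCXLV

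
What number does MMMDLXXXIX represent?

MMMDLXXXIX: M=1000, M=1000, M=1000, D=500, L=50, X=10, X=10, X=10, IX=9
1000 + 1000 + 1000 + 500 + 50 + 10 + 10 + 10 + 9 = 3589

3589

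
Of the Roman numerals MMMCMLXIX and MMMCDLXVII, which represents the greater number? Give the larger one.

MMMCMLXIX = 3969
MMMCDLXVII = 3467
3969 is larger

MMMCMLXIX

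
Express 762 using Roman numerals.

Convert 762 to Roman numerals:
  762 contains 1×500 (D)
  262 contains 2×100 (CC)
  62 contains 1×50 (L)
  12 contains 1×10 (X)
  2 contains 2×1 (II)

DCCLXII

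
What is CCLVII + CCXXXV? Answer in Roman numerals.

CCLVII = 257
CCXXXV = 235
257 + 235 = 492

CDXCII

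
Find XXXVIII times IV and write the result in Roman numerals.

XXXVIII = 38
IV = 4
38 × 4 = 152

CLII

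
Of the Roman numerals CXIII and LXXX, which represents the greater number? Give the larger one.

CXIII = 113
LXXX = 80
113 is larger

CXIII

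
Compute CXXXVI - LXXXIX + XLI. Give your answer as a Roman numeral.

CXXXVI = 136, LXXXIX = 89, XLI = 41
136 - 89 = 47
47 + 41 = 88

LXXXVIII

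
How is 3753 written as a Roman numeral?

Convert 3753 to Roman numerals:
  3753 contains 3×1000 (MMM)
  753 contains 1×500 (D)
  253 contains 2×100 (CC)
  53 contains 1×50 (L)
  3 contains 3×1 (III)

MMMDCCLIII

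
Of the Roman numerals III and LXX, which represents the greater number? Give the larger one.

III = 3
LXX = 70
70 is larger

LXX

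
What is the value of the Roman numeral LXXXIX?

LXXXIX: L=50, X=10, X=10, X=10, IX=9
50 + 10 + 10 + 10 + 9 = 89

89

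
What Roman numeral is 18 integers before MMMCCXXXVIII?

MMMCCXXXVIII = 3238
3238 - 18 = 3220

MMMCCXX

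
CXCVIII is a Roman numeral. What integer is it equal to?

CXCVIII: C=100, XC=90, V=5, I=1, I=1, I=1
100 + 90 + 5 + 1 + 1 + 1 = 198

198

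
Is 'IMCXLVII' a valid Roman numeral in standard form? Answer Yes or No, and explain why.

'IMCXLVII': Invalid subtractive combination: IM

No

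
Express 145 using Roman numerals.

Convert 145 to Roman numerals:
  145 contains 1×100 (C)
  45 contains 1×40 (XL)
  5 contains 1×5 (V)

CXLV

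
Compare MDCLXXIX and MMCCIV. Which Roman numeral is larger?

MDCLXXIX = 1679
MMCCIV = 2204
2204 is larger

MMCCIV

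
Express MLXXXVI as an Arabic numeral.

MLXXXVI: M=1000, L=50, X=10, X=10, X=10, V=5, I=1
1000 + 50 + 10 + 10 + 10 + 5 + 1 = 1086

1086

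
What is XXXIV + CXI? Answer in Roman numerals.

XXXIV = 34
CXI = 111
34 + 111 = 145

CXLV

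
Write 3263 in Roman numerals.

Convert 3263 to Roman numerals:
  3263 contains 3×1000 (MMM)
  263 contains 2×100 (CC)
  63 contains 1×50 (L)
  13 contains 1×10 (X)
  3 contains 3×1 (III)

MMMCCLXIII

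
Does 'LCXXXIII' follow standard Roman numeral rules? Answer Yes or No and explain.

'LCXXXIII': Invalid subtractive combination: LC

No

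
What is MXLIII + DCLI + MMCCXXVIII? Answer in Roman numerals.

MXLIII = 1043, DCLI = 651, MMCCXXVIII = 2228
1043 + 651 = 1694
1694 + 2228 = 3922

MMMCMXXII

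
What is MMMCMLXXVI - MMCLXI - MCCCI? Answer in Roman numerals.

MMMCMLXXVI = 3976, MMCLXI = 2161, MCCCI = 1301
3976 - 2161 = 1815
1815 - 1301 = 514

DXIV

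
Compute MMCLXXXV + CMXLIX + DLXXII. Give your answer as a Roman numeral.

MMCLXXXV = 2185, CMXLIX = 949, DLXXII = 572
2185 + 949 = 3134
3134 + 572 = 3706

MMMDCCVI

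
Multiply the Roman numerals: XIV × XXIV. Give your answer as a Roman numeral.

XIV = 14
XXIV = 24
14 × 24 = 336

CCCXXXVI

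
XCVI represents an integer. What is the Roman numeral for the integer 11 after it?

XCVI = 96
96 + 11 = 107

CVII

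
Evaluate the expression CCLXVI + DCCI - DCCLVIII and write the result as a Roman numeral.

CCLXVI = 266, DCCI = 701, DCCLVIII = 758
266 + 701 = 967
967 - 758 = 209

CCIX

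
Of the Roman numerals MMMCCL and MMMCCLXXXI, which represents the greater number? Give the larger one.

MMMCCL = 3250
MMMCCLXXXI = 3281
3281 is larger

MMMCCLXXXI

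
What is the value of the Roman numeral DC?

DC: D=500, C=100
500 + 100 = 600

600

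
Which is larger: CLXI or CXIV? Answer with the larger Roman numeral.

CLXI = 161
CXIV = 114
161 is larger

CLXI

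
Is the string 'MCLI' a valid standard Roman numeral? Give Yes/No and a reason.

'MCLI': Check the rules: uses only the symbols I, V, X, L, C, D, M; no symbol is repeated more than three times in a row; V, L and D each appear at most once; no smaller symbol precedes a larger one (values never increase from left to right). Value: M (1000) + C (100) + L (50) + I (1) = 1151. So it is a valid standard Roman numeral.

Yes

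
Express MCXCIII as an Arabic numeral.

MCXCIII: M=1000, C=100, XC=90, I=1, I=1, I=1
1000 + 100 + 90 + 1 + 1 + 1 = 1193

1193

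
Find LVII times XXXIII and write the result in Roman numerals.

LVII = 57
XXXIII = 33
57 × 33 = 1881

MDCCCLXXXI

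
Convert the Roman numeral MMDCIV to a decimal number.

MMDCIV: M=1000, M=1000, D=500, C=100, IV=4
1000 + 1000 + 500 + 100 + 4 = 2604

2604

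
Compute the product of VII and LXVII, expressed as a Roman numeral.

VII = 7
LXVII = 67
7 × 67 = 469

CDLXIX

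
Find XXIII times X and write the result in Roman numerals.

XXIII = 23
X = 10
23 × 10 = 230

CCXXX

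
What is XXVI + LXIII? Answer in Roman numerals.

XXVI = 26
LXIII = 63
26 + 63 = 89

LXXXIX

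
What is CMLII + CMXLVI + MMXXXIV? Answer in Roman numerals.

CMLII = 952, CMXLVI = 946, MMXXXIV = 2034
952 + 946 = 1898
1898 + 2034 = 3932

MMMCMXXXII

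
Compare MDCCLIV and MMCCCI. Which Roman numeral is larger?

MDCCLIV = 1754
MMCCCI = 2301
2301 is larger

MMCCCI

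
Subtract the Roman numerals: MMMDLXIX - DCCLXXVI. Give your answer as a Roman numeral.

MMMDLXIX = 3569
DCCLXXVI = 776
3569 - 776 = 2793

MMDCCXCIII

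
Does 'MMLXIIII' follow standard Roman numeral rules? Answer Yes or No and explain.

'MMLXIIII': More than 3 consecutive I's

No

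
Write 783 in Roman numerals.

Convert 783 to Roman numerals:
  783 contains 1×500 (D)
  283 contains 2×100 (CC)
  83 contains 1×50 (L)
  33 contains 3×10 (XXX)
  3 contains 3×1 (III)

DCCLXXXIII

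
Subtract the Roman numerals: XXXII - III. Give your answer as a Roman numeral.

XXXII = 32
III = 3
32 - 3 = 29

XXIX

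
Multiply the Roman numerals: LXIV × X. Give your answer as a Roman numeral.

LXIV = 64
X = 10
64 × 10 = 640

DCXL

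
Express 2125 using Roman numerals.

Convert 2125 to Roman numerals:
  2125 contains 2×1000 (MM)
  125 contains 1×100 (C)
  25 contains 2×10 (XX)
  5 contains 1×5 (V)

MMCXXV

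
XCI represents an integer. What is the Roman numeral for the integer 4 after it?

XCI = 91
91 + 4 = 95

XCV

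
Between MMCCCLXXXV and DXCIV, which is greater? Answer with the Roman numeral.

MMCCCLXXXV = 2385
DXCIV = 594
2385 is larger

MMCCCLXXXV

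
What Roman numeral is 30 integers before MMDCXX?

MMDCXX = 2620
2620 - 30 = 2590

MMDXC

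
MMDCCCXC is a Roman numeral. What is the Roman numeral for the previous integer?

MMDCCCXC = 2890, so the previous integer is 2890 - 1 = 2889

MMDCCCLXXXIX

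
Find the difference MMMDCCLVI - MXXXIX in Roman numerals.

MMMDCCLVI = 3756
MXXXIX = 1039
3756 - 1039 = 2717

MMDCCXVII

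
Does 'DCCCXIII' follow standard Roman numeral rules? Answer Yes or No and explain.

'DCCCXIII': Check the rules: uses only the symbols I, V, X, L, C, D, M; no symbol is repeated more than three times in a row; V, L and D each appear at most once; no smaller symbol precedes a larger one (values never increase from left to right). Value: D (500) + C (100) + C (100) + C (100) + X (10) + I (1) + I (1) + I (1) = 813. So it is a valid standard Roman numeral.

Yes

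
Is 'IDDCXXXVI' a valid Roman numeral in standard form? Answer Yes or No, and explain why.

'IDDCXXXVI': D should not appear more than once

No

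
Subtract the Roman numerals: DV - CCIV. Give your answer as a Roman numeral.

DV = 505
CCIV = 204
505 - 204 = 301

CCCI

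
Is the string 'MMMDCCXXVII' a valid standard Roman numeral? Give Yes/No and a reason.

'MMMDCCXXVII': Check the rules: uses only the symbols I, V, X, L, C, D, M; no symbol is repeated more than three times in a row; V, L and D each appear at most once; no smaller symbol precedes a larger one (values never increase from left to right). Value: M (1000) + M (1000) + M (1000) + D (500) + C (100) + C (100) + X (10) + X (10) + V (5) + I (1) + I (1) = 3727. So it is a valid standard Roman numeral.

Yes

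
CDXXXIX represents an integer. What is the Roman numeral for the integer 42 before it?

CDXXXIX = 439
439 - 42 = 397

CCCXCVII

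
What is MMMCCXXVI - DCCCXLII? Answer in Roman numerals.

MMMCCXXVI = 3226
DCCCXLII = 842
3226 - 842 = 2384

MMCCCLXXXIV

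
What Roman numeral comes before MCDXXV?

MCDXXV = 1425; previous is 1424

MCDXXIV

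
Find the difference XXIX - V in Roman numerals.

XXIX = 29
V = 5
29 - 5 = 24

XXIV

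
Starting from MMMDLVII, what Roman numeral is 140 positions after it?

MMMDLVII = 3557
3557 + 140 = 3697

MMMDCXCVII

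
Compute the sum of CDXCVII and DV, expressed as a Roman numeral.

CDXCVII = 497
DV = 505
497 + 505 = 1002

MII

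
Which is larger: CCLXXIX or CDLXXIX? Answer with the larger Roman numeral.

CCLXXIX = 279
CDLXXIX = 479
479 is larger

CDLXXIX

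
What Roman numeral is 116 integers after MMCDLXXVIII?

MMCDLXXVIII = 2478
2478 + 116 = 2594

MMDXCIV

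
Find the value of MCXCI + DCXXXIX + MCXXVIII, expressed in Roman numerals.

MCXCI = 1191, DCXXXIX = 639, MCXXVIII = 1128
1191 + 639 = 1830
1830 + 1128 = 2958

MMCMLVIII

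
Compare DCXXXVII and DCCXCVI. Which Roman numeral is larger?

DCXXXVII = 637
DCCXCVI = 796
796 is larger

DCCXCVI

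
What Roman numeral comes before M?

M = 1000, so the previous integer is 1000 - 1 = 999

CMXCIX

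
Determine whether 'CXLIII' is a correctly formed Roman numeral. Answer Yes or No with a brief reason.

'CXLIII': Check the rules: uses only the symbols I, V, X, L, C, D, M; no symbol is repeated more than three times in a row; V, L and D each appear at most once; the only place a smaller symbol precedes a larger one is the allowed subtractive pair XL, the symbol right after such a pair (if any) is smaller than the pair's first symbol, and otherwise the values never increase from left to right. Value: C (100) + XL (40) + I (1) + I (1) + I (1) = 143. So it is a valid standard Roman numeral.

Yes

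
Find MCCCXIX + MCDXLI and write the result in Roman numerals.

MCCCXIX = 1319
MCDXLI = 1441
1319 + 1441 = 2760

MMDCCLX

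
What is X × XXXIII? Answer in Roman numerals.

X = 10
XXXIII = 33
10 × 33 = 330

CCCXXX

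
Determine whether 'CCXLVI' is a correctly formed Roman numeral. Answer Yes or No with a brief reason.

'CCXLVI': Check the rules: uses only the symbols I, V, X, L, C, D, M; no symbol is repeated more than three times in a row; V, L and D each appear at most once; the only place a smaller symbol precedes a larger one is the allowed subtractive pair XL, the symbol right after such a pair (if any) is smaller than the pair's first symbol, and otherwise the values never increase from left to right. Value: C (100) + C (100) + XL (40) + V (5) + I (1) = 246. So it is a valid standard Roman numeral.

Yes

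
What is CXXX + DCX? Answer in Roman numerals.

CXXX = 130
DCX = 610
130 + 610 = 740

DCCXL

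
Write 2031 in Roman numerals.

Convert 2031 to Roman numerals:
  2031 contains 2×1000 (MM)
  31 contains 3×10 (XXX)
  1 contains 1×1 (I)

MMXXXI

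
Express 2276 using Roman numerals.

Convert 2276 to Roman numerals:
  2276 contains 2×1000 (MM)
  276 contains 2×100 (CC)
  76 contains 1×50 (L)
  26 contains 2×10 (XX)
  6 contains 1×5 (V)
  1 contains 1×1 (I)

MMCCLXXVI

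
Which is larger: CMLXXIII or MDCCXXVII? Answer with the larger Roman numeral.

CMLXXIII = 973
MDCCXXVII = 1727
1727 is larger

MDCCXXVII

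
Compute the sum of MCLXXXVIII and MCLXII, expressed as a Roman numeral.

MCLXXXVIII = 1188
MCLXII = 1162
1188 + 1162 = 2350

MMCCCL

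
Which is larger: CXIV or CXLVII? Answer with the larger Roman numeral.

CXIV = 114
CXLVII = 147
147 is larger

CXLVII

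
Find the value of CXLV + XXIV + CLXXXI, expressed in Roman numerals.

CXLV = 145, XXIV = 24, CLXXXI = 181
145 + 24 = 169
169 + 181 = 350

CCCL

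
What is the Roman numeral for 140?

Convert 140 to Roman numerals:
  140 contains 1×100 (C)
  40 contains 1×40 (XL)

CXL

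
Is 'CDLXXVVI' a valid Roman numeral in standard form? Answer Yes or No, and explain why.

'CDLXXVVI': V should not appear more than once

No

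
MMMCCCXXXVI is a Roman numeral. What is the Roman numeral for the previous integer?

MMMCCCXXXVI = 3336; previous is 3335

MMMCCCXXXV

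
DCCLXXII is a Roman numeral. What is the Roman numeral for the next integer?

DCCLXXII = 772; next is 773

DCCLXXIII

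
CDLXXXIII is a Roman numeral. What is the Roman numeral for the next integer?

CDLXXXIII = 483; next is 484

CDLXXXIV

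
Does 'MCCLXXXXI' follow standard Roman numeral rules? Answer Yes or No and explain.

'MCCLXXXXI': More than 3 consecutive X's

No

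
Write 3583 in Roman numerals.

Convert 3583 to Roman numerals:
  3583 contains 3×1000 (MMM)
  583 contains 1×500 (D)
  83 contains 1×50 (L)
  33 contains 3×10 (XXX)
  3 contains 3×1 (III)

MMMDLXXXIII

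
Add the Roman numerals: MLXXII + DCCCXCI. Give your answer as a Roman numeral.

MLXXII = 1072
DCCCXCI = 891
1072 + 891 = 1963

MCMLXIII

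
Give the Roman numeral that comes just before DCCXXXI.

DCCXXXI = 731; previous is 730

DCCXXX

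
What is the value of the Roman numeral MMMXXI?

MMMXXI: M=1000, M=1000, M=1000, X=10, X=10, I=1
1000 + 1000 + 1000 + 10 + 10 + 1 = 3021

3021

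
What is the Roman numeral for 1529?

Convert 1529 to Roman numerals:
  1529 contains 1×1000 (M)
  529 contains 1×500 (D)
  29 contains 2×10 (XX)
  9 contains 1×9 (IX)

MDXXIX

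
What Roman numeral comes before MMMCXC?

MMMCXC = 3190, so the previous integer is 3190 - 1 = 3189

MMMCLXXXIX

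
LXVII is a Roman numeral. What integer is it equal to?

LXVII: L=50, X=10, V=5, I=1, I=1
50 + 10 + 5 + 1 + 1 = 67

67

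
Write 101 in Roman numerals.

Convert 101 to Roman numerals:
  101 contains 1×100 (C)
  1 contains 1×1 (I)

CI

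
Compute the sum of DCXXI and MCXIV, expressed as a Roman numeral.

DCXXI = 621
MCXIV = 1114
621 + 1114 = 1735

MDCCXXXV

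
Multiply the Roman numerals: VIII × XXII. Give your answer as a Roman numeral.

VIII = 8
XXII = 22
8 × 22 = 176

CLXXVI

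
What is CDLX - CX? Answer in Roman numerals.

CDLX = 460
CX = 110
460 - 110 = 350

CCCL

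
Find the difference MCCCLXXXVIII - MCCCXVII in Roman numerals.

MCCCLXXXVIII = 1388
MCCCXVII = 1317
1388 - 1317 = 71

LXXI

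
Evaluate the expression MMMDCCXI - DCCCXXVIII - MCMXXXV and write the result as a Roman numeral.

MMMDCCXI = 3711, DCCCXXVIII = 828, MCMXXXV = 1935
3711 - 828 = 2883
2883 - 1935 = 948

CMXLVIII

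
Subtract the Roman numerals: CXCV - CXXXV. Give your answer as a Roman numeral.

CXCV = 195
CXXXV = 135
195 - 135 = 60

LX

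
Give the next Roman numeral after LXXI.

LXXI = 71, so the next integer is 71 + 1 = 72

LXXII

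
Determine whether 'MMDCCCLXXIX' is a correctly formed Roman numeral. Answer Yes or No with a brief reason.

'MMDCCCLXXIX': Check the rules: uses only the symbols I, V, X, L, C, D, M; no symbol is repeated more than three times in a row; V, L and D each appear at most once; the only place a smaller symbol precedes a larger one is the allowed subtractive pair IX, the symbol right after such a pair (if any) is smaller than the pair's first symbol, and otherwise the values never increase from left to right. Value: M (1000) + M (1000) + D (500) + C (100) + C (100) + C (100) + L (50) + X (10) + X (10) + IX (9) = 2879. So it is a valid standard Roman numeral.

Yes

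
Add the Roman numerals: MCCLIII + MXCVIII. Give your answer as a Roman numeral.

MCCLIII = 1253
MXCVIII = 1098
1253 + 1098 = 2351

MMCCCLI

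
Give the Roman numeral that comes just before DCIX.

DCIX = 609; previous is 608

DCVIII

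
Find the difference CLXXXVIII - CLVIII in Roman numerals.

CLXXXVIII = 188
CLVIII = 158
188 - 158 = 30

XXX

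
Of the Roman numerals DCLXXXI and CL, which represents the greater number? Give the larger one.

DCLXXXI = 681
CL = 150
681 is larger

DCLXXXI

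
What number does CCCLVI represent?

CCCLVI: C=100, C=100, C=100, L=50, V=5, I=1
100 + 100 + 100 + 50 + 5 + 1 = 356

356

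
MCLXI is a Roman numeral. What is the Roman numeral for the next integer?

MCLXI = 1161, so the next integer is 1161 + 1 = 1162

MCLXII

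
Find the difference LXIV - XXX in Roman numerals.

LXIV = 64
XXX = 30
64 - 30 = 34

XXXIV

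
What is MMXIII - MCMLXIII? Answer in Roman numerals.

MMXIII = 2013
MCMLXIII = 1963
2013 - 1963 = 50

L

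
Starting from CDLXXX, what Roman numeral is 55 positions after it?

CDLXXX = 480
480 + 55 = 535

DXXXV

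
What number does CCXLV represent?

CCXLV: C=100, C=100, XL=40, V=5
100 + 100 + 40 + 5 = 245

245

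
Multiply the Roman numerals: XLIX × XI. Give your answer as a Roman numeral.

XLIX = 49
XI = 11
49 × 11 = 539

DXXXIX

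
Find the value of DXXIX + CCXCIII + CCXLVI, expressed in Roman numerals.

DXXIX = 529, CCXCIII = 293, CCXLVI = 246
529 + 293 = 822
822 + 246 = 1068

MLXVIII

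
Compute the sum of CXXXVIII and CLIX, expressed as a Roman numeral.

CXXXVIII = 138
CLIX = 159
138 + 159 = 297

CCXCVII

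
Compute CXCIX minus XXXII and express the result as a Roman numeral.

CXCIX = 199
XXXII = 32
199 - 32 = 167

CLXVII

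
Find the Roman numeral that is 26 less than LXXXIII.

LXXXIII = 83
83 - 26 = 57

LVII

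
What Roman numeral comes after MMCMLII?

MMCMLII = 2952; next is 2953

MMCMLIII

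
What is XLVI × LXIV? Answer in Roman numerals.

XLVI = 46
LXIV = 64
46 × 64 = 2944

MMCMXLIV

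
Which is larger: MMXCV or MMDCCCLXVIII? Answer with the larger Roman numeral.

MMXCV = 2095
MMDCCCLXVIII = 2868
2868 is larger

MMDCCCLXVIII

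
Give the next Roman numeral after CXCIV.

CXCIV = 194, so the next integer is 194 + 1 = 195

CXCV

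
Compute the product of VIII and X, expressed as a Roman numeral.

VIII = 8
X = 10
8 × 10 = 80

LXXX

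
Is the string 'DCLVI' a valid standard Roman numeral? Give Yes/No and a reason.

'DCLVI': Check the rules: uses only the symbols I, V, X, L, C, D, M; no symbol is repeated more than three times in a row; V, L and D each appear at most once; no smaller symbol precedes a larger one (values never increase from left to right). Value: D (500) + C (100) + L (50) + V (5) + I (1) = 656. So it is a valid standard Roman numeral.

Yes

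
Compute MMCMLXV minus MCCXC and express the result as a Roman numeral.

MMCMLXV = 2965
MCCXC = 1290
2965 - 1290 = 1675

MDCLXXV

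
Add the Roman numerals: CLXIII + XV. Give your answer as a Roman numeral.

CLXIII = 163
XV = 15
163 + 15 = 178

CLXXVIII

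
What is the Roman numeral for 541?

Convert 541 to Roman numerals:
  541 contains 1×500 (D)
  41 contains 1×40 (XL)
  1 contains 1×1 (I)

DXLI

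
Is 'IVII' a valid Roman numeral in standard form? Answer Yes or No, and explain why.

'IVII': I cannot come right after the subtractive pair IV: once I is subtracted in IV, the next symbol must be smaller than I

No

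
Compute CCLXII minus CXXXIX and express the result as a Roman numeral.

CCLXII = 262
CXXXIX = 139
262 - 139 = 123

CXXIII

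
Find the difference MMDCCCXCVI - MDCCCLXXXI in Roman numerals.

MMDCCCXCVI = 2896
MDCCCLXXXI = 1881
2896 - 1881 = 1015

MXV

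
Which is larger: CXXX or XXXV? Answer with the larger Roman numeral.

CXXX = 130
XXXV = 35
130 is larger

CXXX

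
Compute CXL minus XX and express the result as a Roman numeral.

CXL = 140
XX = 20
140 - 20 = 120

CXX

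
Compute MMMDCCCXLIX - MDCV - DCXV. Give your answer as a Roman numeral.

MMMDCCCXLIX = 3849, MDCV = 1605, DCXV = 615
3849 - 1605 = 2244
2244 - 615 = 1629

MDCXXIX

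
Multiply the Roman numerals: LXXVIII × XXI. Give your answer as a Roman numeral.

LXXVIII = 78
XXI = 21
78 × 21 = 1638

MDCXXXVIII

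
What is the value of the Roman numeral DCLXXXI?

DCLXXXI: D=500, C=100, L=50, X=10, X=10, X=10, I=1
500 + 100 + 50 + 10 + 10 + 10 + 1 = 681

681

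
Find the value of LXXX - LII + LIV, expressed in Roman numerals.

LXXX = 80, LII = 52, LIV = 54
80 - 52 = 28
28 + 54 = 82

LXXXII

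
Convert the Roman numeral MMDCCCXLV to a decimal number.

MMDCCCXLV: M=1000, M=1000, D=500, C=100, C=100, C=100, XL=40, V=5
1000 + 1000 + 500 + 100 + 100 + 100 + 40 + 5 = 2845

2845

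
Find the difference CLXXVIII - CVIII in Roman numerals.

CLXXVIII = 178
CVIII = 108
178 - 108 = 70

LXX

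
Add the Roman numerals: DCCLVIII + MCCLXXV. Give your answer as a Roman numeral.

DCCLVIII = 758
MCCLXXV = 1275
758 + 1275 = 2033

MMXXXIII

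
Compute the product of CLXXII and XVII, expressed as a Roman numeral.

CLXXII = 172
XVII = 17
172 × 17 = 2924

MMCMXXIV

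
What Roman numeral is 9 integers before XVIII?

XVIII = 18
18 - 9 = 9

IX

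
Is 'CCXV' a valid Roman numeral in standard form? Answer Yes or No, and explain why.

'CCXV': Check the rules: uses only the symbols I, V, X, L, C, D, M; no symbol is repeated more than three times in a row; V, L and D each appear at most once; no smaller symbol precedes a larger one (values never increase from left to right). Value: C (100) + C (100) + X (10) + V (5) = 215. So it is a valid standard Roman numeral.

Yes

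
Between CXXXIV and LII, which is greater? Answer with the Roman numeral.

CXXXIV = 134
LII = 52
134 is larger

CXXXIV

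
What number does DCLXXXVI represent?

DCLXXXVI: D=500, C=100, L=50, X=10, X=10, X=10, V=5, I=1
500 + 100 + 50 + 10 + 10 + 10 + 5 + 1 = 686

686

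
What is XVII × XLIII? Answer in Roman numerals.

XVII = 17
XLIII = 43
17 × 43 = 731

DCCXXXI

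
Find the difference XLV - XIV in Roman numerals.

XLV = 45
XIV = 14
45 - 14 = 31

XXXI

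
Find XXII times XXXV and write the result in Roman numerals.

XXII = 22
XXXV = 35
22 × 35 = 770

DCCLXX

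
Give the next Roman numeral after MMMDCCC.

MMMDCCC = 3800; next is 3801

MMMDCCCI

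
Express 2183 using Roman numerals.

Convert 2183 to Roman numerals:
  2183 contains 2×1000 (MM)
  183 contains 1×100 (C)
  83 contains 1×50 (L)
  33 contains 3×10 (XXX)
  3 contains 3×1 (III)

MMCLXXXIII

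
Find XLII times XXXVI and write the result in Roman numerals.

XLII = 42
XXXVI = 36
42 × 36 = 1512

MDXII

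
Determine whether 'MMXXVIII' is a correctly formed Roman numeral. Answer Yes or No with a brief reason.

'MMXXVIII': Check the rules: uses only the symbols I, V, X, L, C, D, M; no symbol is repeated more than three times in a row; V, L and D each appear at most once; no smaller symbol precedes a larger one (values never increase from left to right). Value: M (1000) + M (1000) + X (10) + X (10) + V (5) + I (1) + I (1) + I (1) = 2028. So it is a valid standard Roman numeral.

Yes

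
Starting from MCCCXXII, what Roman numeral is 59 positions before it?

MCCCXXII = 1322
1322 - 59 = 1263

MCCLXIII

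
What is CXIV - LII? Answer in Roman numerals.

CXIV = 114
LII = 52
114 - 52 = 62

LXII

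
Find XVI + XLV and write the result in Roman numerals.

XVI = 16
XLV = 45
16 + 45 = 61

LXI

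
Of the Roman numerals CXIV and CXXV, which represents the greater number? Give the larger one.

CXIV = 114
CXXV = 125
125 is larger

CXXV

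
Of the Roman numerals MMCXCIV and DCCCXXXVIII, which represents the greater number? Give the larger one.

MMCXCIV = 2194
DCCCXXXVIII = 838
2194 is larger

MMCXCIV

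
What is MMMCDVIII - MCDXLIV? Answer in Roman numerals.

MMMCDVIII = 3408
MCDXLIV = 1444
3408 - 1444 = 1964

MCMLXIV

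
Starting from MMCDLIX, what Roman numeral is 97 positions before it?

MMCDLIX = 2459
2459 - 97 = 2362

MMCCCLXII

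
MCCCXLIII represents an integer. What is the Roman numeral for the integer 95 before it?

MCCCXLIII = 1343
1343 - 95 = 1248

MCCXLVIII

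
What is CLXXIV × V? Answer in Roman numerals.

CLXXIV = 174
V = 5
174 × 5 = 870

DCCCLXX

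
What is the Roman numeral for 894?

Convert 894 to Roman numerals:
  894 contains 1×500 (D)
  394 contains 3×100 (CCC)
  94 contains 1×90 (XC)
  4 contains 1×4 (IV)

DCCCXCIV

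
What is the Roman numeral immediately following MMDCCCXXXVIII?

MMDCCCXXXVIII = 2838, so the next integer is 2838 + 1 = 2839

MMDCCCXXXIX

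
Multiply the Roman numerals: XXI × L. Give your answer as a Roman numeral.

XXI = 21
L = 50
21 × 50 = 1050

ML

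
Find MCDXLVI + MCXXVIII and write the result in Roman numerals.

MCDXLVI = 1446
MCXXVIII = 1128
1446 + 1128 = 2574

MMDLXXIV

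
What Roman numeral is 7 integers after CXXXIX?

CXXXIX = 139
139 + 7 = 146

CXLVI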